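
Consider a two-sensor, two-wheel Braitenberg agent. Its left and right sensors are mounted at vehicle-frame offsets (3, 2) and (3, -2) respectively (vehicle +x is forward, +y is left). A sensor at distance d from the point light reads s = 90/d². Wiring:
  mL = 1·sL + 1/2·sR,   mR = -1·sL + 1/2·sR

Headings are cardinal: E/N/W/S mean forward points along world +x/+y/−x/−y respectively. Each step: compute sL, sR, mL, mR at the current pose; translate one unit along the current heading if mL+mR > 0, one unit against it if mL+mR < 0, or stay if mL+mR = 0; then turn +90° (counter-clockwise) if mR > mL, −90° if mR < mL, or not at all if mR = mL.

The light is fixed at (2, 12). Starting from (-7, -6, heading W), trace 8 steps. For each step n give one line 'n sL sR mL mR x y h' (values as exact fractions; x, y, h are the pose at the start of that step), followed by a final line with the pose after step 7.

n=0: pose=(-7,-6,W); sL=45/272, sR=9/40; mL=189/680, mR=-9/170; mL+mR=9/40 → advance +1; mR−mL=-45/136 → turn -1·90°
n=1: pose=(-8,-6,N); sL=10/41, sR=90/289; mL=4735/11849, mR=-1045/11849; mL+mR=90/289 → advance +1; mR−mL=-20/41 → turn -1·90°
n=2: pose=(-8,-5,E); sL=45/137, sR=9/41; mL=4923/11234, mR=-2457/11234; mL+mR=9/41 → advance +1; mR−mL=-90/137 → turn -1·90°
n=3: pose=(-7,-5,S); sL=90/449, sR=90/521; mL=67095/233929, mR=-26685/233929; mL+mR=90/521 → advance +1; mR−mL=-180/449 → turn -1·90°
n=4: pose=(-7,-6,W); sL=45/272, sR=9/40; mL=189/680, mR=-9/170; mL+mR=9/40 → advance +1; mR−mL=-45/136 → turn -1·90°
n=5: pose=(-8,-6,N); sL=10/41, sR=90/289; mL=4735/11849, mR=-1045/11849; mL+mR=90/289 → advance +1; mR−mL=-20/41 → turn -1·90°
n=6: pose=(-8,-5,E); sL=45/137, sR=9/41; mL=4923/11234, mR=-2457/11234; mL+mR=9/41 → advance +1; mR−mL=-90/137 → turn -1·90°
n=7: pose=(-7,-5,S); sL=90/449, sR=90/521; mL=67095/233929, mR=-26685/233929; mL+mR=90/521 → advance +1; mR−mL=-180/449 → turn -1·90°

0 45/272 9/40 189/680 -9/170 -7 -6 W
1 10/41 90/289 4735/11849 -1045/11849 -8 -6 N
2 45/137 9/41 4923/11234 -2457/11234 -8 -5 E
3 90/449 90/521 67095/233929 -26685/233929 -7 -5 S
4 45/272 9/40 189/680 -9/170 -7 -6 W
5 10/41 90/289 4735/11849 -1045/11849 -8 -6 N
6 45/137 9/41 4923/11234 -2457/11234 -8 -5 E
7 90/449 90/521 67095/233929 -26685/233929 -7 -5 S
final -7 -6 W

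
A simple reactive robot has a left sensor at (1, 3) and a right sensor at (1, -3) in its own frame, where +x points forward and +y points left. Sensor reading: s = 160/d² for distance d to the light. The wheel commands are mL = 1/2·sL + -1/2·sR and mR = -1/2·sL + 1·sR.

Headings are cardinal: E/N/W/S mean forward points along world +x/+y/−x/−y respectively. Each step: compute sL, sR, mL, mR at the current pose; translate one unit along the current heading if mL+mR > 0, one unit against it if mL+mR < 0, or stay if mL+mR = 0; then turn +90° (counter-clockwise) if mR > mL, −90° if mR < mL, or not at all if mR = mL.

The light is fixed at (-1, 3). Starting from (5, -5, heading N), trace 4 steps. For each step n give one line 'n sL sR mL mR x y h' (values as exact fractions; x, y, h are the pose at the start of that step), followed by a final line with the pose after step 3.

0 80/29 16/13 288/377 -56/377 5 -5 N
1 32/13 160/149 1344/1937 -304/1937 5 -4 E
2 40/41 2 -21/41 62/41 6 -4 S
3 160/89 32/37 1536/3293 -112/3293 6 -5 E
final 7 -5 S

n=0: pose=(5,-5,N); sL=80/29, sR=16/13; mL=288/377, mR=-56/377; mL+mR=8/13 → advance +1; mR−mL=-344/377 → turn -1·90°
n=1: pose=(5,-4,E); sL=32/13, sR=160/149; mL=1344/1937, mR=-304/1937; mL+mR=80/149 → advance +1; mR−mL=-1648/1937 → turn -1·90°
n=2: pose=(6,-4,S); sL=40/41, sR=2; mL=-21/41, mR=62/41; mL+mR=1 → advance +1; mR−mL=83/41 → turn +1·90°
n=3: pose=(6,-5,E); sL=160/89, sR=32/37; mL=1536/3293, mR=-112/3293; mL+mR=16/37 → advance +1; mR−mL=-1648/3293 → turn -1·90°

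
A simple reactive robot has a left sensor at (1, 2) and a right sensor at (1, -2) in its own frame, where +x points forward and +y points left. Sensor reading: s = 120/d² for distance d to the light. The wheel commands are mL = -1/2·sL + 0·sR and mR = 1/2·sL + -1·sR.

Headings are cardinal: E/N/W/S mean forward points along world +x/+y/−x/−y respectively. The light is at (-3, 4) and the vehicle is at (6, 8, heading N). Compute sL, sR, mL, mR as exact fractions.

left sensor world pos  = (4, 9); dL² = 74
right sensor world pos = (8, 9); dR² = 146
sL = 120/74 = 60/37
sR = 120/146 = 60/73
mL = -1/2·sL + 0·sR = -30/37
mR = 1/2·sL + -1·sR = -30/2701

60/37 60/73 -30/37 -30/2701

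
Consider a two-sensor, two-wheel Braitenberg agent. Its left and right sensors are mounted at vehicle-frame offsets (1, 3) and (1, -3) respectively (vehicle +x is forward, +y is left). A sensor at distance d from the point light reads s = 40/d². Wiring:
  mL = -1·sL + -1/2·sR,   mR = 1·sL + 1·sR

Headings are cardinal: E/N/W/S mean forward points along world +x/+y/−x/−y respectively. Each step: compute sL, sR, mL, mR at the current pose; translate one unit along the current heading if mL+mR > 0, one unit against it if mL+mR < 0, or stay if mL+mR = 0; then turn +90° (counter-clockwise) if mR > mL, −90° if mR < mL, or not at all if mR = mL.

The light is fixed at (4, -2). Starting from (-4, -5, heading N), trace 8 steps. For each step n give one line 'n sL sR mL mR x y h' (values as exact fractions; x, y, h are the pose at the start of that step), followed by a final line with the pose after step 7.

0 8/25 40/29 -732/725 1232/725 -4 -5 N
1 20/53 20/41 -1350/2173 1880/2173 -4 -4 W
2 8/9 40/153 -52/51 176/153 -5 -4 S
3 5/8 2/5 -33/40 41/40 -5 -5 E
4 8/25 40/29 -732/725 1232/725 -4 -5 N
5 20/53 20/41 -1350/2173 1880/2173 -4 -4 W
6 8/9 40/153 -52/51 176/153 -5 -4 S
7 5/8 2/5 -33/40 41/40 -5 -5 E
final -4 -5 N

n=0: pose=(-4,-5,N); sL=8/25, sR=40/29; mL=-732/725, mR=1232/725; mL+mR=20/29 → advance +1; mR−mL=1964/725 → turn +1·90°
n=1: pose=(-4,-4,W); sL=20/53, sR=20/41; mL=-1350/2173, mR=1880/2173; mL+mR=10/41 → advance +1; mR−mL=3230/2173 → turn +1·90°
n=2: pose=(-5,-4,S); sL=8/9, sR=40/153; mL=-52/51, mR=176/153; mL+mR=20/153 → advance +1; mR−mL=332/153 → turn +1·90°
n=3: pose=(-5,-5,E); sL=5/8, sR=2/5; mL=-33/40, mR=41/40; mL+mR=1/5 → advance +1; mR−mL=37/20 → turn +1·90°
n=4: pose=(-4,-5,N); sL=8/25, sR=40/29; mL=-732/725, mR=1232/725; mL+mR=20/29 → advance +1; mR−mL=1964/725 → turn +1·90°
n=5: pose=(-4,-4,W); sL=20/53, sR=20/41; mL=-1350/2173, mR=1880/2173; mL+mR=10/41 → advance +1; mR−mL=3230/2173 → turn +1·90°
n=6: pose=(-5,-4,S); sL=8/9, sR=40/153; mL=-52/51, mR=176/153; mL+mR=20/153 → advance +1; mR−mL=332/153 → turn +1·90°
n=7: pose=(-5,-5,E); sL=5/8, sR=2/5; mL=-33/40, mR=41/40; mL+mR=1/5 → advance +1; mR−mL=37/20 → turn +1·90°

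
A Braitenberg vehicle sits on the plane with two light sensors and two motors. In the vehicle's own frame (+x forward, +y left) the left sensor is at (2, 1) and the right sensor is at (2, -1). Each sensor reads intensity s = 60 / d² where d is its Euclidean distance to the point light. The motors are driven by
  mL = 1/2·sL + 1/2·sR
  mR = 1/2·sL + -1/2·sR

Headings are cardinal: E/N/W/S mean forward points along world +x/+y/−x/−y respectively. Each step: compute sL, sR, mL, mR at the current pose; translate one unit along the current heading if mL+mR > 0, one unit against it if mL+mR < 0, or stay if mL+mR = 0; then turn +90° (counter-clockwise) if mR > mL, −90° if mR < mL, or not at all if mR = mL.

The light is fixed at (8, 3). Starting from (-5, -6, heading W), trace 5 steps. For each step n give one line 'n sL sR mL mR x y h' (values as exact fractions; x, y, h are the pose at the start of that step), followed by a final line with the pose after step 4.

0 12/65 60/289 3684/18785 -216/18785 -5 -6 W
1 30/137 30/109 3690/14933 -420/14933 -6 -6 N
2 60/193 4/15 836/2895 64/2895 -6 -5 E
3 15/61 15/74 2025/9028 195/9028 -5 -5 S
4 12/65 60/289 3684/18785 -216/18785 -5 -6 W
final -6 -6 N

n=0: pose=(-5,-6,W); sL=12/65, sR=60/289; mL=3684/18785, mR=-216/18785; mL+mR=12/65 → advance +1; mR−mL=-60/289 → turn -1·90°
n=1: pose=(-6,-6,N); sL=30/137, sR=30/109; mL=3690/14933, mR=-420/14933; mL+mR=30/137 → advance +1; mR−mL=-30/109 → turn -1·90°
n=2: pose=(-6,-5,E); sL=60/193, sR=4/15; mL=836/2895, mR=64/2895; mL+mR=60/193 → advance +1; mR−mL=-4/15 → turn -1·90°
n=3: pose=(-5,-5,S); sL=15/61, sR=15/74; mL=2025/9028, mR=195/9028; mL+mR=15/61 → advance +1; mR−mL=-15/74 → turn -1·90°
n=4: pose=(-5,-6,W); sL=12/65, sR=60/289; mL=3684/18785, mR=-216/18785; mL+mR=12/65 → advance +1; mR−mL=-60/289 → turn -1·90°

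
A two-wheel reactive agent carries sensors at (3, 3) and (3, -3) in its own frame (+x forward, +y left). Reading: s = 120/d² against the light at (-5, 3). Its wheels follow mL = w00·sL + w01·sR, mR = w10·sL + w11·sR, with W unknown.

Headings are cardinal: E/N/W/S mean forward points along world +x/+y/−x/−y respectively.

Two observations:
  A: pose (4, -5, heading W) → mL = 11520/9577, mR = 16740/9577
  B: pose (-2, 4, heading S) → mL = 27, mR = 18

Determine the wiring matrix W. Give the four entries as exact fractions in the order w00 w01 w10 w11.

obs A: pose=(4,-5,W) → sL=120/157, sR=120/61, mL=11520/9577, mR=16740/9577
obs B: pose=(-2,4,S) → sL=3, sR=30, mL=27, mR=18
sensor matrix S = [[120/157, 120/61], [3, 30]]; det S = 163080/9577
solve [mL_A; mL_B] = S·[w00; w01] and [mR_A; mR_B] = S·[w10; w11]:
  w00 = -1, w01 = 1, w10 = 1, w11 = 1/2

-1 1 1 1/2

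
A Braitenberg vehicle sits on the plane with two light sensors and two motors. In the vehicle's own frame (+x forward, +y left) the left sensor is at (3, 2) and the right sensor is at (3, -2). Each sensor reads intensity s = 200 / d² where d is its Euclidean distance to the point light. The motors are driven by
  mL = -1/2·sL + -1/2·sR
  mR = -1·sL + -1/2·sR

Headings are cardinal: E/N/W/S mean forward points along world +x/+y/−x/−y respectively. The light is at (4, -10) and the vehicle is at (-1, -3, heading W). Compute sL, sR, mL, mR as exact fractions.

200/89 40/29 -4680/2581 -7580/2581

left sensor world pos  = (-4, -5); dL² = 89
right sensor world pos = (-4, -1); dR² = 145
sL = 200/89 = 200/89
sR = 200/145 = 40/29
mL = -1/2·sL + -1/2·sR = -4680/2581
mR = -1·sL + -1/2·sR = -7580/2581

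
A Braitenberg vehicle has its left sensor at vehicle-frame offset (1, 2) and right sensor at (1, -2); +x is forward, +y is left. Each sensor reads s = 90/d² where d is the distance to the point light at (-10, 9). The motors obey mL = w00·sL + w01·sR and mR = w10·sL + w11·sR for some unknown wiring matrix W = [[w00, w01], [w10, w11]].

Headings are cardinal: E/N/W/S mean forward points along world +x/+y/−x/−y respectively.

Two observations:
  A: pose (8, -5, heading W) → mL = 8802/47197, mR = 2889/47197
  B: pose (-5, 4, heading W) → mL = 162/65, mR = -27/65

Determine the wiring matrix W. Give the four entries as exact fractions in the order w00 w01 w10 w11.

obs A: pose=(8,-5,W) → sL=18/109, sR=90/433, mL=8802/47197, mR=2889/47197
obs B: pose=(-5,4,W) → sL=18/13, sR=18/5, mL=162/65, mR=-27/65
sensor matrix S = [[18/109, 90/433], [18/13, 18/5]]; det S = 940896/3067805
solve [mL_A; mL_B] = S·[w00; w01] and [mR_A; mR_B] = S·[w10; w11]:
  w00 = 1/2, w01 = 1/2, w10 = 1, w11 = -1/2

1/2 1/2 1 -1/2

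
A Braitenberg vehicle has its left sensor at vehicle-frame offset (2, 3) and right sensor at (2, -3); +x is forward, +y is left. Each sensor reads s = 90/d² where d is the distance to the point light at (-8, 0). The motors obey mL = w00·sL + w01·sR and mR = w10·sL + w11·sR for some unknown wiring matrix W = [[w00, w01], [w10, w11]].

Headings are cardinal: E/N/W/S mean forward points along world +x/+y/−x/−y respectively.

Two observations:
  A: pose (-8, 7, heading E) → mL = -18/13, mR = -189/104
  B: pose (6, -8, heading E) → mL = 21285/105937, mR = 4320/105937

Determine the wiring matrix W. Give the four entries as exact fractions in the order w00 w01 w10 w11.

obs A: pose=(-8,7,E) → sL=45/52, sR=9/2, mL=-18/13, mR=-189/104
obs B: pose=(6,-8,E) → sL=90/281, sR=90/377, mL=21285/105937, mR=4320/105937
sensor matrix S = [[45/52, 9/2], [90/281, 90/377]]; det S = -3400785/2754362
solve [mL_A; mL_B] = S·[w00; w01] and [mR_A; mR_B] = S·[w10; w11]:
  w00 = 1, w01 = -1/2, w10 = 1/2, w11 = -1/2

1 -1/2 1/2 -1/2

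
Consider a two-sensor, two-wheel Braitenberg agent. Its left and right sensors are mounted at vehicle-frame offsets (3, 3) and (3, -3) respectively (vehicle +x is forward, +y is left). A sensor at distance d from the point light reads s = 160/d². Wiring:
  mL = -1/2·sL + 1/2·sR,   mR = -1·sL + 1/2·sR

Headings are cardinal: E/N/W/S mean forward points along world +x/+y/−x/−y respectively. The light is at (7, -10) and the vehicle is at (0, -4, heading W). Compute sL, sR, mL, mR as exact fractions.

left sensor world pos  = (-3, -7); dL² = 109
right sensor world pos = (-3, -1); dR² = 181
sL = 160/109 = 160/109
sR = 160/181 = 160/181
mL = -1/2·sL + 1/2·sR = -5760/19729
mR = -1·sL + 1/2·sR = -20240/19729

160/109 160/181 -5760/19729 -20240/19729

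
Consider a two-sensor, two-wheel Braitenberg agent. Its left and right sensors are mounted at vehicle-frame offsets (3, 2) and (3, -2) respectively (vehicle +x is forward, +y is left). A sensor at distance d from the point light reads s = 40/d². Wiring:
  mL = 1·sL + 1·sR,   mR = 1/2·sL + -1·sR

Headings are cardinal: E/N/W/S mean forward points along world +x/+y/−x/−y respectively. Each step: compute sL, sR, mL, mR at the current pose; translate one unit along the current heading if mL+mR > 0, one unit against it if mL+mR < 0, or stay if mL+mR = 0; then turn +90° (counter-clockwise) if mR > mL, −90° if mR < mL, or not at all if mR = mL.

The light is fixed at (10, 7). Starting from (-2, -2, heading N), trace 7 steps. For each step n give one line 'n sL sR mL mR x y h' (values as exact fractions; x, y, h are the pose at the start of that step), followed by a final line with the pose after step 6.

n=0: pose=(-2,-2,N); sL=5/29, sR=5/17; mL=230/493, mR=-205/986; mL+mR=15/58 → advance +1; mR−mL=-665/986 → turn -1·90°
n=1: pose=(-2,-1,E); sL=40/117, sR=40/181; mL=11920/21177, mR=-1060/21177; mL+mR=20/39 → advance +1; mR−mL=-12980/21177 → turn -1·90°
n=2: pose=(-1,-1,S); sL=20/101, sR=4/29; mL=984/2929, mR=-114/2929; mL+mR=30/101 → advance +1; mR−mL=-1098/2929 → turn -1·90°
n=3: pose=(-1,-2,W); sL=40/317, sR=8/49; mL=4496/15533, mR=-1556/15533; mL+mR=60/317 → advance +1; mR−mL=-6052/15533 → turn -1·90°
n=4: pose=(-2,-2,N); sL=5/29, sR=5/17; mL=230/493, mR=-205/986; mL+mR=15/58 → advance +1; mR−mL=-665/986 → turn -1·90°
n=5: pose=(-2,-1,E); sL=40/117, sR=40/181; mL=11920/21177, mR=-1060/21177; mL+mR=20/39 → advance +1; mR−mL=-12980/21177 → turn -1·90°
n=6: pose=(-1,-1,S); sL=20/101, sR=4/29; mL=984/2929, mR=-114/2929; mL+mR=30/101 → advance +1; mR−mL=-1098/2929 → turn -1·90°

0 5/29 5/17 230/493 -205/986 -2 -2 N
1 40/117 40/181 11920/21177 -1060/21177 -2 -1 E
2 20/101 4/29 984/2929 -114/2929 -1 -1 S
3 40/317 8/49 4496/15533 -1556/15533 -1 -2 W
4 5/29 5/17 230/493 -205/986 -2 -2 N
5 40/117 40/181 11920/21177 -1060/21177 -2 -1 E
6 20/101 4/29 984/2929 -114/2929 -1 -1 S
final -1 -2 W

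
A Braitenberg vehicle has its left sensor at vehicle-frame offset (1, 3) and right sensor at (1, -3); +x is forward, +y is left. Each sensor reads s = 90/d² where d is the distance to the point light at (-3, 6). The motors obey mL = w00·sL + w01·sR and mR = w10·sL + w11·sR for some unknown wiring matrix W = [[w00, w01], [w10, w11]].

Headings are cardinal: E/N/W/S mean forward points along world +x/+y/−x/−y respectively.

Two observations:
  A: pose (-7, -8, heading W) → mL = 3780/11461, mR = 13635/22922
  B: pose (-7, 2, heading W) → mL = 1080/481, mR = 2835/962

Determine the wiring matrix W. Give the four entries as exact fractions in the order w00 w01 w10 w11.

-1 1 1 1/2

obs A: pose=(-7,-8,W) → sL=45/157, sR=45/73, mL=3780/11461, mR=13635/22922
obs B: pose=(-7,2,W) → sL=45/37, sR=45/13, mL=1080/481, mR=2835/962
sensor matrix S = [[45/157, 45/73], [45/37, 45/13]]; det S = 1336500/5512741
solve [mL_A; mL_B] = S·[w00; w01] and [mR_A; mR_B] = S·[w10; w11]:
  w00 = -1, w01 = 1, w10 = 1, w11 = 1/2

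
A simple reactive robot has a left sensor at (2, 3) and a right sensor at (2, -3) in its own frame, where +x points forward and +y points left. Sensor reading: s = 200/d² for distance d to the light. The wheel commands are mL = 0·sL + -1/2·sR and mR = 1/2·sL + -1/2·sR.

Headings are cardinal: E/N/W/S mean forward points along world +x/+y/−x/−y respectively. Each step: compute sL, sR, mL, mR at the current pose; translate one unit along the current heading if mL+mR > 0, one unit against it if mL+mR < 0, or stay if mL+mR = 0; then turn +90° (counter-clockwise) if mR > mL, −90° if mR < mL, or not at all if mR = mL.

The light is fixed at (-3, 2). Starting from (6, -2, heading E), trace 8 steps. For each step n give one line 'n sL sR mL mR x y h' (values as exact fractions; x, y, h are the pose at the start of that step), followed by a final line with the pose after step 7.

0 100/61 20/17 -10/17 240/1037 6 -2 E
1 200/29 8/5 -4/5 384/145 5 -2 N
2 25/9 50/9 -25/9 -25/18 5 -1 W
3 200/169 200/61 -100/61 -10800/10309 6 -1 S
4 100/61 100/73 -50/73 600/4453 6 0 E
5 8 200/121 -100/121 384/121 5 0 N
6 50/13 5 -5/2 -15/26 5 1 W
7 200/153 40/9 -20/9 -80/51 6 1 S
final 6 2 E

n=0: pose=(6,-2,E); sL=100/61, sR=20/17; mL=-10/17, mR=240/1037; mL+mR=-370/1037 → advance -1; mR−mL=50/61 → turn +1·90°
n=1: pose=(5,-2,N); sL=200/29, sR=8/5; mL=-4/5, mR=384/145; mL+mR=268/145 → advance +1; mR−mL=100/29 → turn +1·90°
n=2: pose=(5,-1,W); sL=25/9, sR=50/9; mL=-25/9, mR=-25/18; mL+mR=-25/6 → advance -1; mR−mL=25/18 → turn +1·90°
n=3: pose=(6,-1,S); sL=200/169, sR=200/61; mL=-100/61, mR=-10800/10309; mL+mR=-27700/10309 → advance -1; mR−mL=100/169 → turn +1·90°
n=4: pose=(6,0,E); sL=100/61, sR=100/73; mL=-50/73, mR=600/4453; mL+mR=-2450/4453 → advance -1; mR−mL=50/61 → turn +1·90°
n=5: pose=(5,0,N); sL=8, sR=200/121; mL=-100/121, mR=384/121; mL+mR=284/121 → advance +1; mR−mL=4 → turn +1·90°
n=6: pose=(5,1,W); sL=50/13, sR=5; mL=-5/2, mR=-15/26; mL+mR=-40/13 → advance -1; mR−mL=25/13 → turn +1·90°
n=7: pose=(6,1,S); sL=200/153, sR=40/9; mL=-20/9, mR=-80/51; mL+mR=-580/153 → advance -1; mR−mL=100/153 → turn +1·90°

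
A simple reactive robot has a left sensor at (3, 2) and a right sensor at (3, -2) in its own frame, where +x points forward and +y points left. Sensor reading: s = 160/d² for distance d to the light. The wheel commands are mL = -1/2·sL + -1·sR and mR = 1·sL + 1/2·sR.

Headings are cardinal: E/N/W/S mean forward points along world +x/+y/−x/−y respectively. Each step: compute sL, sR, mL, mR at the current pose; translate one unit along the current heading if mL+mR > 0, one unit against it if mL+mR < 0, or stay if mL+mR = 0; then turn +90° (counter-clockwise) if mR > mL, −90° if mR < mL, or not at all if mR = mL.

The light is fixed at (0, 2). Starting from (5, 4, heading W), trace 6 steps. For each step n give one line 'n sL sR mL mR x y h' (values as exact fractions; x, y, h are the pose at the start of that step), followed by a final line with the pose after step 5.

n=0: pose=(5,4,W); sL=40, sR=8; mL=-28, mR=44; mL+mR=16 → advance +1; mR−mL=72 → turn +1·90°
n=1: pose=(4,4,S); sL=160/37, sR=32; mL=-1264/37, mR=752/37; mL+mR=-512/37 → advance -1; mR−mL=2016/37 → turn +1·90°
n=2: pose=(4,5,E); sL=80/37, sR=16/5; mL=-792/185, mR=696/185; mL+mR=-96/185 → advance -1; mR−mL=1488/185 → turn +1·90°
n=3: pose=(3,5,N); sL=160/37, sR=160/61; mL=-10800/2257, mR=12720/2257; mL+mR=1920/2257 → advance +1; mR−mL=23520/2257 → turn +1·90°
n=4: pose=(3,6,W); sL=40, sR=40/9; mL=-220/9, mR=380/9; mL+mR=160/9 → advance +1; mR−mL=200/3 → turn +1·90°
n=5: pose=(2,6,S); sL=160/17, sR=160; mL=-2800/17, mR=1520/17; mL+mR=-1280/17 → advance -1; mR−mL=4320/17 → turn +1·90°

0 40 8 -28 44 5 4 W
1 160/37 32 -1264/37 752/37 4 4 S
2 80/37 16/5 -792/185 696/185 4 5 E
3 160/37 160/61 -10800/2257 12720/2257 3 5 N
4 40 40/9 -220/9 380/9 3 6 W
5 160/17 160 -2800/17 1520/17 2 6 S
final 2 7 E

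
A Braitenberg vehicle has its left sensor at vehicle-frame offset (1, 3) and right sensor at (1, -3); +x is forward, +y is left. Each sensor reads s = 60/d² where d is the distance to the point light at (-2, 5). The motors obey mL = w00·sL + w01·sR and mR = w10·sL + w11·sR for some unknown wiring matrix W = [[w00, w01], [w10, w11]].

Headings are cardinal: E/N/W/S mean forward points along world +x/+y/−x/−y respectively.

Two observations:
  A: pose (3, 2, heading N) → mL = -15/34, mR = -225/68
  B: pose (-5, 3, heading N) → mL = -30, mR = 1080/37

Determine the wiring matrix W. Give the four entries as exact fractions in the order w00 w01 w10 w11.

obs A: pose=(3,2,N) → sL=15/2, sR=15/17, mL=-15/34, mR=-225/68
obs B: pose=(-5,3,N) → sL=60/37, sR=60, mL=-30, mR=1080/37
sensor matrix S = [[15/2, 15/17], [60/37, 60]]; det S = 282150/629
solve [mL_A; mL_B] = S·[w00; w01] and [mR_A; mR_B] = S·[w10; w11]:
  w00 = 0, w01 = -1/2, w10 = -1/2, w11 = 1/2

0 -1/2 -1/2 1/2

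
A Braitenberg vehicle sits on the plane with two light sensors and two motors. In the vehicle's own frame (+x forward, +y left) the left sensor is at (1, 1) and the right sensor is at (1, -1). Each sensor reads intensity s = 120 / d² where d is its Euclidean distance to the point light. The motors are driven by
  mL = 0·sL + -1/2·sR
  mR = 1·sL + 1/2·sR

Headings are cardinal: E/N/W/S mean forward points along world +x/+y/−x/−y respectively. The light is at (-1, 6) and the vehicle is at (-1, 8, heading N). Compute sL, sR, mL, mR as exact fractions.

left sensor world pos  = (-2, 9); dL² = 10
right sensor world pos = (0, 9); dR² = 10
sL = 120/10 = 12
sR = 120/10 = 12
mL = 0·sL + -1/2·sR = -6
mR = 1·sL + 1/2·sR = 18

12 12 -6 18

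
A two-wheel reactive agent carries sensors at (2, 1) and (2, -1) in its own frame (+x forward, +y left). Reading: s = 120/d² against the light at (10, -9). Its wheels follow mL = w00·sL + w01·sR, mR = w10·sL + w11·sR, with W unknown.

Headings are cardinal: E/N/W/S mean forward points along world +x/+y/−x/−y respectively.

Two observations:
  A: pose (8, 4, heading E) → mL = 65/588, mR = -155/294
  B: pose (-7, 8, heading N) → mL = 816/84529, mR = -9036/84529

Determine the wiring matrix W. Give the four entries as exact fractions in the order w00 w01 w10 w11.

obs A: pose=(8,4,E) → sL=30/49, sR=5/6, mL=65/588, mR=-155/294
obs B: pose=(-7,8,N) → sL=24/137, sR=120/617, mL=816/84529, mR=-9036/84529
sensor matrix S = [[30/49, 5/6], [24/137, 120/617]]; det S = -111460/4141921
solve [mL_A; mL_B] = S·[w00; w01] and [mR_A; mR_B] = S·[w10; w11]:
  w00 = -1/2, w01 = 1/2, w10 = 1/2, w11 = -1

-1/2 1/2 1/2 -1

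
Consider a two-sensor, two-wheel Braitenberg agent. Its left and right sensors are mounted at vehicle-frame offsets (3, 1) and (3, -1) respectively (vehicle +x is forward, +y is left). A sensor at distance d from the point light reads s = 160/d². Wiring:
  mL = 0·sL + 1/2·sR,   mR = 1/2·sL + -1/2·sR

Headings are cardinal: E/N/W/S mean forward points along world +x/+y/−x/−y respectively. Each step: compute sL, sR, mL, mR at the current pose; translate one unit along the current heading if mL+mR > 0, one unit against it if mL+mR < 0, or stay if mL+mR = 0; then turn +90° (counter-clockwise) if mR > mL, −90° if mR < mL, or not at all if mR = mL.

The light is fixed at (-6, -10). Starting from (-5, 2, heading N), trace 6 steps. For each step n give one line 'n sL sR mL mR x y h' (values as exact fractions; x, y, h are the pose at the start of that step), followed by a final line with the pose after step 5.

0 32/45 160/229 80/229 64/10305 -5 2 N
1 40/53 1 1/2 -13/106 -5 3 E
2 160/109 160/101 80/101 -640/11009 -4 3 S
3 80/61 16/17 8/17 192/1037 -4 2 W
4 32/45 160/229 80/229 64/10305 -5 2 N
5 40/53 1 1/2 -13/106 -5 3 E
final -4 3 S

n=0: pose=(-5,2,N); sL=32/45, sR=160/229; mL=80/229, mR=64/10305; mL+mR=16/45 → advance +1; mR−mL=-3536/10305 → turn -1·90°
n=1: pose=(-5,3,E); sL=40/53, sR=1; mL=1/2, mR=-13/106; mL+mR=20/53 → advance +1; mR−mL=-33/53 → turn -1·90°
n=2: pose=(-4,3,S); sL=160/109, sR=160/101; mL=80/101, mR=-640/11009; mL+mR=80/109 → advance +1; mR−mL=-9360/11009 → turn -1·90°
n=3: pose=(-4,2,W); sL=80/61, sR=16/17; mL=8/17, mR=192/1037; mL+mR=40/61 → advance +1; mR−mL=-296/1037 → turn -1·90°
n=4: pose=(-5,2,N); sL=32/45, sR=160/229; mL=80/229, mR=64/10305; mL+mR=16/45 → advance +1; mR−mL=-3536/10305 → turn -1·90°
n=5: pose=(-5,3,E); sL=40/53, sR=1; mL=1/2, mR=-13/106; mL+mR=20/53 → advance +1; mR−mL=-33/53 → turn -1·90°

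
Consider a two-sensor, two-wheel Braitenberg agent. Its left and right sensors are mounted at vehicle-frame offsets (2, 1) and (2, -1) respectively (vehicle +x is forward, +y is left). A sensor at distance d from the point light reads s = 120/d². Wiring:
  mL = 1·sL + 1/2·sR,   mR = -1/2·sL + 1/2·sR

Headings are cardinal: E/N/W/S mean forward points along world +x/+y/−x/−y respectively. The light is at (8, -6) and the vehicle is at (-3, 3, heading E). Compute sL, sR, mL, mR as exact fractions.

120/181 24/29 5652/5249 432/5249

left sensor world pos  = (-1, 4); dL² = 181
right sensor world pos = (-1, 2); dR² = 145
sL = 120/181 = 120/181
sR = 120/145 = 24/29
mL = 1·sL + 1/2·sR = 5652/5249
mR = -1/2·sL + 1/2·sR = 432/5249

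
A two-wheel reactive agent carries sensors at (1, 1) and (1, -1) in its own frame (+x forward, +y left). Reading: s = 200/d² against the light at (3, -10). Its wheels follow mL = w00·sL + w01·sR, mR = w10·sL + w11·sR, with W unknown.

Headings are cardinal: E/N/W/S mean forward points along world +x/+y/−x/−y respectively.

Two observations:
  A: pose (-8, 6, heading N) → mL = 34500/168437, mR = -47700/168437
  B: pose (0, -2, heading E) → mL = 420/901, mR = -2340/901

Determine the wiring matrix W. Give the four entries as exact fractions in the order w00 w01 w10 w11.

1 -1/2 1/2 -1

obs A: pose=(-8,6,N) → sL=200/433, sR=200/389, mL=34500/168437, mR=-47700/168437
obs B: pose=(0,-2,E) → sL=40/17, sR=200/53, mL=420/901, mR=-2340/901
sensor matrix S = [[200/433, 200/389], [40/17, 200/53]]; det S = 80928000/151761737
solve [mL_A; mL_B] = S·[w00; w01] and [mR_A; mR_B] = S·[w10; w11]:
  w00 = 1, w01 = -1/2, w10 = 1/2, w11 = -1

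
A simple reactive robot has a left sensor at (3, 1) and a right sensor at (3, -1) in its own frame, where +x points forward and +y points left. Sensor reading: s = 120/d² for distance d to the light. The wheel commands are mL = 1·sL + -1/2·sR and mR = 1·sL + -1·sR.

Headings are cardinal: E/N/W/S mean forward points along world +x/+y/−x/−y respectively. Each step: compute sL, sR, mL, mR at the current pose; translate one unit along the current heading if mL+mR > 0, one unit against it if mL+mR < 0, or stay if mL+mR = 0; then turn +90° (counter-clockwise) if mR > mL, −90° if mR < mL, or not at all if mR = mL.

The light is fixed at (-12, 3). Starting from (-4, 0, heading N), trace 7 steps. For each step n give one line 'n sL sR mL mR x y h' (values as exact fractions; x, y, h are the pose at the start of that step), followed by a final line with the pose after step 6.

0 120/49 40/27 2260/1323 1280/1323 -4 0 N
1 60/61 12/13 414/793 48/793 -4 1 E
2 24/25 120/89 636/2225 -864/2225 -3 1 S
3 3 10/3 4/3 -1/3 -3 2 W
4 120/53 24/17 1404/901 768/901 -4 2 N
5 60/61 60/61 30/61 0 -4 3 E
6 120/109 120/73 2220/7957 -4320/7957 -3 3 S
final -3 4 W

n=0: pose=(-4,0,N); sL=120/49, sR=40/27; mL=2260/1323, mR=1280/1323; mL+mR=1180/441 → advance +1; mR−mL=-20/27 → turn -1·90°
n=1: pose=(-4,1,E); sL=60/61, sR=12/13; mL=414/793, mR=48/793; mL+mR=462/793 → advance +1; mR−mL=-6/13 → turn -1·90°
n=2: pose=(-3,1,S); sL=24/25, sR=120/89; mL=636/2225, mR=-864/2225; mL+mR=-228/2225 → advance -1; mR−mL=-60/89 → turn -1·90°
n=3: pose=(-3,2,W); sL=3, sR=10/3; mL=4/3, mR=-1/3; mL+mR=1 → advance +1; mR−mL=-5/3 → turn -1·90°
n=4: pose=(-4,2,N); sL=120/53, sR=24/17; mL=1404/901, mR=768/901; mL+mR=2172/901 → advance +1; mR−mL=-12/17 → turn -1·90°
n=5: pose=(-4,3,E); sL=60/61, sR=60/61; mL=30/61, mR=0; mL+mR=30/61 → advance +1; mR−mL=-30/61 → turn -1·90°
n=6: pose=(-3,3,S); sL=120/109, sR=120/73; mL=2220/7957, mR=-4320/7957; mL+mR=-2100/7957 → advance -1; mR−mL=-60/73 → turn -1·90°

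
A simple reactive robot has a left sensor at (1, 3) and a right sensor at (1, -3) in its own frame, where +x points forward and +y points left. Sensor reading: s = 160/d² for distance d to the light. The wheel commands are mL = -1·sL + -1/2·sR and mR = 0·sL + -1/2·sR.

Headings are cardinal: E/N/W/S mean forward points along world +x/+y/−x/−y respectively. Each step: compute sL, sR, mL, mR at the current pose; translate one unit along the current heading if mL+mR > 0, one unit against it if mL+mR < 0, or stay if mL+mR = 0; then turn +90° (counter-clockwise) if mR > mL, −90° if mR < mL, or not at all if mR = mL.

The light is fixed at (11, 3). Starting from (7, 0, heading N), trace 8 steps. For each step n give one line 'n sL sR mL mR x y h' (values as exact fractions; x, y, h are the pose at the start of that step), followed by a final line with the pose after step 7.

0 160/53 32 -1008/53 -16 7 0 N
1 80/37 80/13 -2520/481 -40/13 7 -1 W
2 32/5 160/61 -2352/305 -80/61 8 -1 S
3 40 4 -42 -2 8 0 E
4 160/53 32 -1008/53 -16 7 0 N
5 80/37 80/13 -2520/481 -40/13 7 -1 W
6 32/5 160/61 -2352/305 -80/61 8 -1 S
7 40 4 -42 -2 8 0 E
final 7 0 N

n=0: pose=(7,0,N); sL=160/53, sR=32; mL=-1008/53, mR=-16; mL+mR=-1856/53 → advance -1; mR−mL=160/53 → turn +1·90°
n=1: pose=(7,-1,W); sL=80/37, sR=80/13; mL=-2520/481, mR=-40/13; mL+mR=-4000/481 → advance -1; mR−mL=80/37 → turn +1·90°
n=2: pose=(8,-1,S); sL=32/5, sR=160/61; mL=-2352/305, mR=-80/61; mL+mR=-2752/305 → advance -1; mR−mL=32/5 → turn +1·90°
n=3: pose=(8,0,E); sL=40, sR=4; mL=-42, mR=-2; mL+mR=-44 → advance -1; mR−mL=40 → turn +1·90°
n=4: pose=(7,0,N); sL=160/53, sR=32; mL=-1008/53, mR=-16; mL+mR=-1856/53 → advance -1; mR−mL=160/53 → turn +1·90°
n=5: pose=(7,-1,W); sL=80/37, sR=80/13; mL=-2520/481, mR=-40/13; mL+mR=-4000/481 → advance -1; mR−mL=80/37 → turn +1·90°
n=6: pose=(8,-1,S); sL=32/5, sR=160/61; mL=-2352/305, mR=-80/61; mL+mR=-2752/305 → advance -1; mR−mL=32/5 → turn +1·90°
n=7: pose=(8,0,E); sL=40, sR=4; mL=-42, mR=-2; mL+mR=-44 → advance -1; mR−mL=40 → turn +1·90°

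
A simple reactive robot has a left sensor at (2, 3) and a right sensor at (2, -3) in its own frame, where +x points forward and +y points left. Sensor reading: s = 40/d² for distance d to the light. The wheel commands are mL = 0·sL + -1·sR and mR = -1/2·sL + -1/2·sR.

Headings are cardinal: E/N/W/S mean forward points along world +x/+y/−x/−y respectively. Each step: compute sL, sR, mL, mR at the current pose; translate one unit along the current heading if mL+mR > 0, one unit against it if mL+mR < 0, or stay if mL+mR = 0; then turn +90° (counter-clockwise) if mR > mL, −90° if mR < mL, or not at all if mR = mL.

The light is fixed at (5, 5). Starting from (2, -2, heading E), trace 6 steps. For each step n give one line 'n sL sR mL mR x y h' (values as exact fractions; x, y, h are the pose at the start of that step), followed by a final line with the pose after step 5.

0 40/17 40/101 -40/101 -2360/1717 2 -2 E
1 20/41 4/13 -4/13 -212/533 1 -2 S
2 40/117 8/9 -8/9 -8/13 1 -1 W
3 5/8 2/5 -2/5 -41/80 2 -1 S
4 40/89 40/29 -40/29 -2360/2581 2 0 W
5 4/5 20/37 -20/37 -124/185 3 0 S
final 3 1 W

n=0: pose=(2,-2,E); sL=40/17, sR=40/101; mL=-40/101, mR=-2360/1717; mL+mR=-3040/1717 → advance -1; mR−mL=-1680/1717 → turn -1·90°
n=1: pose=(1,-2,S); sL=20/41, sR=4/13; mL=-4/13, mR=-212/533; mL+mR=-376/533 → advance -1; mR−mL=-48/533 → turn -1·90°
n=2: pose=(1,-1,W); sL=40/117, sR=8/9; mL=-8/9, mR=-8/13; mL+mR=-176/117 → advance -1; mR−mL=32/117 → turn +1·90°
n=3: pose=(2,-1,S); sL=5/8, sR=2/5; mL=-2/5, mR=-41/80; mL+mR=-73/80 → advance -1; mR−mL=-9/80 → turn -1·90°
n=4: pose=(2,0,W); sL=40/89, sR=40/29; mL=-40/29, mR=-2360/2581; mL+mR=-5920/2581 → advance -1; mR−mL=1200/2581 → turn +1·90°
n=5: pose=(3,0,S); sL=4/5, sR=20/37; mL=-20/37, mR=-124/185; mL+mR=-224/185 → advance -1; mR−mL=-24/185 → turn -1·90°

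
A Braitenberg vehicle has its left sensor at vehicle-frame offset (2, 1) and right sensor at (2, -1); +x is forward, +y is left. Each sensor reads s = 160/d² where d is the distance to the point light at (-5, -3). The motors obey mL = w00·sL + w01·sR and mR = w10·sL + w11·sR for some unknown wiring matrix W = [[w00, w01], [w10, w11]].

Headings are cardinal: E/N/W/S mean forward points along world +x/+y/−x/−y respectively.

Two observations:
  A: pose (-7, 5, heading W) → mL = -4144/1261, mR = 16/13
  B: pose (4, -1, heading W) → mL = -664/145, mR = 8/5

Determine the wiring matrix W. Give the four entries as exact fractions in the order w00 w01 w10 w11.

-1 -1/2 1/2 0

obs A: pose=(-7,5,W) → sL=32/13, sR=160/97, mL=-4144/1261, mR=16/13
obs B: pose=(4,-1,W) → sL=16/5, sR=80/29, mL=-664/145, mR=8/5
sensor matrix S = [[32/13, 160/97], [16/5, 80/29]]; det S = 55296/36569
solve [mL_A; mL_B] = S·[w00; w01] and [mR_A; mR_B] = S·[w10; w11]:
  w00 = -1, w01 = -1/2, w10 = 1/2, w11 = 0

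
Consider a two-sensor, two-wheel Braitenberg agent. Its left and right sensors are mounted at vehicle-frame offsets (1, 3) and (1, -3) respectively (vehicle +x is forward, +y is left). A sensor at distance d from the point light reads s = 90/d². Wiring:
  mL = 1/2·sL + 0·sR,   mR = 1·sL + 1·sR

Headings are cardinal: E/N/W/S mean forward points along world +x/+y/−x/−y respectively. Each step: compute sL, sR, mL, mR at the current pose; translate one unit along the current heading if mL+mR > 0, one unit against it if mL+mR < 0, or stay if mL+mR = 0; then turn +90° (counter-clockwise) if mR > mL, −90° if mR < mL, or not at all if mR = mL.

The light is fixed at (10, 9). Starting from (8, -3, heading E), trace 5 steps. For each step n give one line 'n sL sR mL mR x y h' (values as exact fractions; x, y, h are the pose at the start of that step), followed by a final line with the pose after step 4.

0 45/41 45/113 45/82 6930/4633 8 -3 E
1 90/137 18/25 45/137 4716/3425 9 -3 N
2 9/20 45/34 9/40 603/340 9 -2 W
3 18/29 90/169 9/29 5652/4901 8 -2 S
4 45/41 45/113 45/82 6930/4633 8 -3 E
final 9 -3 N

n=0: pose=(8,-3,E); sL=45/41, sR=45/113; mL=45/82, mR=6930/4633; mL+mR=18945/9266 → advance +1; mR−mL=8775/9266 → turn +1·90°
n=1: pose=(9,-3,N); sL=90/137, sR=18/25; mL=45/137, mR=4716/3425; mL+mR=5841/3425 → advance +1; mR−mL=3591/3425 → turn +1·90°
n=2: pose=(9,-2,W); sL=9/20, sR=45/34; mL=9/40, mR=603/340; mL+mR=1359/680 → advance +1; mR−mL=1053/680 → turn +1·90°
n=3: pose=(8,-2,S); sL=18/29, sR=90/169; mL=9/29, mR=5652/4901; mL+mR=7173/4901 → advance +1; mR−mL=4131/4901 → turn +1·90°
n=4: pose=(8,-3,E); sL=45/41, sR=45/113; mL=45/82, mR=6930/4633; mL+mR=18945/9266 → advance +1; mR−mL=8775/9266 → turn +1·90°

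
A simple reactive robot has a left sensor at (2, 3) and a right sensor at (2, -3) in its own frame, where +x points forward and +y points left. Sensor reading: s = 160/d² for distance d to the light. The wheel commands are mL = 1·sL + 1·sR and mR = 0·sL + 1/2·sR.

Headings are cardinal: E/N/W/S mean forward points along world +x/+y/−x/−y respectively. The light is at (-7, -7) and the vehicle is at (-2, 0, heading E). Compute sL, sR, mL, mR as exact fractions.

160/149 32/13 6848/1937 16/13

left sensor world pos  = (0, 3); dL² = 149
right sensor world pos = (0, -3); dR² = 65
sL = 160/149 = 160/149
sR = 160/65 = 32/13
mL = 1·sL + 1·sR = 6848/1937
mR = 0·sL + 1/2·sR = 16/13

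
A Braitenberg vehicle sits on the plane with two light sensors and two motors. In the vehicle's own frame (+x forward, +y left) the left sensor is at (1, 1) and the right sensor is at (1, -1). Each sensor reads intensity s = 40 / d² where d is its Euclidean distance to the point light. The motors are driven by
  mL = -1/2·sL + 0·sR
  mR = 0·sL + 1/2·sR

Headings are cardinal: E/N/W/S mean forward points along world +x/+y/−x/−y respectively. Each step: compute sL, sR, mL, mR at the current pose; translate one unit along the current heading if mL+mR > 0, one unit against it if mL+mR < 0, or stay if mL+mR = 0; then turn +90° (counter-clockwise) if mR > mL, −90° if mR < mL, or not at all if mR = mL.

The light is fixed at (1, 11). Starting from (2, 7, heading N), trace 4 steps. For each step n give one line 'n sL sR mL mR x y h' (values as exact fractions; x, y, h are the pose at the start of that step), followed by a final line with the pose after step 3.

n=0: pose=(2,7,N); sL=40/9, sR=40/13; mL=-20/9, mR=20/13; mL+mR=-80/117 → advance -1; mR−mL=440/117 → turn +1·90°
n=1: pose=(2,6,W); sL=10/9, sR=5/2; mL=-5/9, mR=5/4; mL+mR=25/36 → advance +1; mR−mL=65/36 → turn +1·90°
n=2: pose=(1,6,S); sL=40/37, sR=40/37; mL=-20/37, mR=20/37; mL+mR=0 → advance +0; mR−mL=40/37 → turn +1·90°
n=3: pose=(1,6,E); sL=40/17, sR=40/37; mL=-20/17, mR=20/37; mL+mR=-400/629 → advance -1; mR−mL=1080/629 → turn +1·90°

0 40/9 40/13 -20/9 20/13 2 7 N
1 10/9 5/2 -5/9 5/4 2 6 W
2 40/37 40/37 -20/37 20/37 1 6 S
3 40/17 40/37 -20/17 20/37 1 6 E
final 0 6 N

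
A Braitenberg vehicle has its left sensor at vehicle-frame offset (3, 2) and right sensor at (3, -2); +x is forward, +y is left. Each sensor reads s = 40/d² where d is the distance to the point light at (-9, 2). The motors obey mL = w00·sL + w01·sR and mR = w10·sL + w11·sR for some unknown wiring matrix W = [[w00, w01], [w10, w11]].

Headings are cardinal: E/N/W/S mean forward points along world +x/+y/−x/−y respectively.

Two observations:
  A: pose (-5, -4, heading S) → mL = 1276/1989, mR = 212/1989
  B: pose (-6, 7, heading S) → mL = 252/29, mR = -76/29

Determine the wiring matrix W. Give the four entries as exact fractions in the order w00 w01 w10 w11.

obs A: pose=(-5,-4,S) → sL=40/117, sR=8/17, mL=1276/1989, mR=212/1989
obs B: pose=(-6,7,S) → sL=40/29, sR=8, mL=252/29, mR=-76/29
sensor matrix S = [[40/117, 8/17], [40/29, 8]]; det S = 120320/57681
solve [mL_A; mL_B] = S·[w00; w01] and [mR_A; mR_B] = S·[w10; w11]:
  w00 = 1/2, w01 = 1, w10 = 1, w11 = -1/2

1/2 1 1 -1/2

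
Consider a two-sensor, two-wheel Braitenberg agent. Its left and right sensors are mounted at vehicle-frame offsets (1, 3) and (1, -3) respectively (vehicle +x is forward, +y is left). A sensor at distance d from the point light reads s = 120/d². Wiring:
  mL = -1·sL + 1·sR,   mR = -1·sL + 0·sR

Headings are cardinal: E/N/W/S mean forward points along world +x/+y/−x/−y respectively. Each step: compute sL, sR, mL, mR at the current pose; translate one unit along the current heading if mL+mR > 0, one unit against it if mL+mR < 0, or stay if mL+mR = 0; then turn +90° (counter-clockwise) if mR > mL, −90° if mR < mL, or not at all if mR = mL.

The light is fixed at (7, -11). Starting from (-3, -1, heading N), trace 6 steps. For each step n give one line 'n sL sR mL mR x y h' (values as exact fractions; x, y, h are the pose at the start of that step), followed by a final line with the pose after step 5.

0 12/29 12/17 144/493 -12/29 -3 -1 N
1 8/15 40/39 32/65 -8/15 -3 -2 E
2 15/16 6/13 -99/208 -15/16 -4 -2 S
3 120/193 120/313 -14400/60409 -120/193 -4 -1 W
4 12/29 12/17 144/493 -12/29 -3 -1 N
5 8/15 40/39 32/65 -8/15 -3 -2 E
final -4 -2 S

n=0: pose=(-3,-1,N); sL=12/29, sR=12/17; mL=144/493, mR=-12/29; mL+mR=-60/493 → advance -1; mR−mL=-12/17 → turn -1·90°
n=1: pose=(-3,-2,E); sL=8/15, sR=40/39; mL=32/65, mR=-8/15; mL+mR=-8/195 → advance -1; mR−mL=-40/39 → turn -1·90°
n=2: pose=(-4,-2,S); sL=15/16, sR=6/13; mL=-99/208, mR=-15/16; mL+mR=-147/104 → advance -1; mR−mL=-6/13 → turn -1·90°
n=3: pose=(-4,-1,W); sL=120/193, sR=120/313; mL=-14400/60409, mR=-120/193; mL+mR=-51960/60409 → advance -1; mR−mL=-120/313 → turn -1·90°
n=4: pose=(-3,-1,N); sL=12/29, sR=12/17; mL=144/493, mR=-12/29; mL+mR=-60/493 → advance -1; mR−mL=-12/17 → turn -1·90°
n=5: pose=(-3,-2,E); sL=8/15, sR=40/39; mL=32/65, mR=-8/15; mL+mR=-8/195 → advance -1; mR−mL=-40/39 → turn -1·90°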